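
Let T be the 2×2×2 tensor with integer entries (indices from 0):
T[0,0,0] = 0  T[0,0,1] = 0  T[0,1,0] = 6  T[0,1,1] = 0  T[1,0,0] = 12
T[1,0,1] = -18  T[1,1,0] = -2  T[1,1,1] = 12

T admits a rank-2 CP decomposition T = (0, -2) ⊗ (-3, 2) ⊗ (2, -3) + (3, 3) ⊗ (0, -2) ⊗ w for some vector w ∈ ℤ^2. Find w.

w = (-1, 0)

Subtract the known terms from T to get the rank-1 residual R = (3, 3) ⊗ (0, -2) ⊗ w, so R[i,j,k] = a[i]·b[j]·w[k]. Pick indices with nonzero a[0]·b[1] = (3)·(-2) = -6. Only the fibre through (0,1,·) is needed: R[0,1,:] = T[0,1,:] − Σₗ aₗ[0]bₗ[1]cₗ = [6, 0] − (0)·(2)·(2, -3) = [6, 0]. Then w[k] = R[0,1,k] / -6 for each k, giving w = [6, 0] / -6 = (-1, 0).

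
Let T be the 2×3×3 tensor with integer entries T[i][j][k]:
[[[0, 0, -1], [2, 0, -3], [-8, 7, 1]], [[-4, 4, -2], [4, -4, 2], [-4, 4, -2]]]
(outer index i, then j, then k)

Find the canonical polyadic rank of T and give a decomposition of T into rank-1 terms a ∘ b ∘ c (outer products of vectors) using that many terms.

Lower bound: the mode-3 unfolding of T (rows indexed by k, columns by (i,j) = (0,0), (0,1), (0,2), (1,0), (1,1), (1,2)) is [[0, 2, -8, -4, 4, -4], [0, 0, 7, 4, -4, 4], [-1, -3, 1, -2, 2, -2]].
There the 3×3 minor on rows k ∈ {0, 1, 2}, columns (i,j) ∈ {(0,0), (0,1), (0,2)} is det [[0, 2, -8], [0, 0, 7], [-1, -3, 1]] = -14 ≠ 0, so this unfolding has rank ≥ 3; CP rank is at least every unfolding rank, so rank(T) ≥ 3. (This is only a lower bound: in general the CP rank may exceed every unfolding rank, so we still need to exhibit 3 rank-1 terms summing to T.)
Upper bound: T is a sum of 3 rank-1 terms, T = [1, 0] ∘ [0, 2, -1] ∘ [2, -1, -2] + [1, 0] ∘ [1, -2, -2] ∘ [2, -2, 0] + [1, 2] ∘ [1, -1, 1] ∘ [-2, 2, -1] (written with every a and b primitive with positive leading entry and the scale carried by c; CP decompositions are not unique, and this one is verified by expanding entrywise), so rank(T) ≤ 3.
These bounds meet, so rank(T) = 3.

rank(T) = 3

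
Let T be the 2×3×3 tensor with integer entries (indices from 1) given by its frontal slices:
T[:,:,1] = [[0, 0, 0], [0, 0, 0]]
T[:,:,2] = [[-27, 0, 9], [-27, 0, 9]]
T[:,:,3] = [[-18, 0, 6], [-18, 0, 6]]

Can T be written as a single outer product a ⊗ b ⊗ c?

If T = a ⊗ b ⊗ c then every fibre of T is a multiple of the corresponding factor, so read the factors off the fibres through the nonzero entry T[1,1,2] = -27.
The mode-1 fibre T[:,1,2] = [-27, -27] gives a = [1, 1] (primitive direction); the mode-2 fibre T[1,:,2] = [-27, 0, 9] gives b = [3, 0, -1]; then c[k] = T[1,1,k] / (a[1]·b[1]) = [0, -27, -18] / 3 = [0, -9, -6].
Expanding [1, 1] ⊗ [3, 0, -1] ⊗ [0, -9, -6] reproduces all 18 entries of T, so T = [1, 1] ⊗ [3, 0, -1] ⊗ [0, -9, -6] and rank(T) ≤ 1.
Equivalently every frontal slice T[:,:,k] is c[k] times the rank-1 matrix [1, 1] ⊗ [3, 0, -1]. So T has rank 1 (it is nonzero).

Yes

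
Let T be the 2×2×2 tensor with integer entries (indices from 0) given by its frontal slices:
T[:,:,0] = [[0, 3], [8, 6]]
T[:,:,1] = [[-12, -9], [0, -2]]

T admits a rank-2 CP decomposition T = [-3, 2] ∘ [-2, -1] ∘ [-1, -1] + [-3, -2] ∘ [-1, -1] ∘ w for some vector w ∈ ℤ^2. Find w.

Subtract the known terms from T to get the rank-1 residual R = [-3, -2] ∘ [-1, -1] ∘ w, so R[i,j,k] = a[i]·b[j]·w[k]. Pick indices with nonzero a[0]·b[0] = (-3)·(-1) = 3. Only the fibre through (0,0,·) is needed: R[0,0,:] = T[0,0,:] − Σₗ aₗ[0]bₗ[0]cₗ = [0, -12] − (-3)·(-2)·[-1, -1] = [6, -6]. Then w[k] = R[0,0,k] / 3 for each k, giving w = [6, -6] / 3 = [2, -2].

w = [2, -2]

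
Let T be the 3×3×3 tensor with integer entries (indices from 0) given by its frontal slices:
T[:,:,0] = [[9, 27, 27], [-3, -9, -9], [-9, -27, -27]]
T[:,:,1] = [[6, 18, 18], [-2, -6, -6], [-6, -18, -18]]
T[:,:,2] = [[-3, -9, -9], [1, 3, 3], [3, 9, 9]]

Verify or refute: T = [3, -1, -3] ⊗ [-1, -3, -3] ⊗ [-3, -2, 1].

Reconstruct entrywise from the claimed factors. For example, T[1,2,2] = 3 and Σₗ aₗ[1]bₗ[2]cₗ[2] = (-1)·(-3)·(1) = 3; checking all 27 entries, every one matches. The claim holds.

Yes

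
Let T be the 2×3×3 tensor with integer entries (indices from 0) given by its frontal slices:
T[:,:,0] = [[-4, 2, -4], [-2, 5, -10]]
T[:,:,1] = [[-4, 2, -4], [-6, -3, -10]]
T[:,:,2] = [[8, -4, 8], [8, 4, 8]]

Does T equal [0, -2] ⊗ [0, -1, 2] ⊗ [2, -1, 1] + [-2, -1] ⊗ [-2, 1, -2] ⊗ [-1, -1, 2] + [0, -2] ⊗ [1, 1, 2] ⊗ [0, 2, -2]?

No

Reconstruct entry (1,1,1) from the claimed factors: Σₗ aₗ[1]bₗ[1]cₗ[1] = (-2)·(-1)·(-1) + (-1)·(1)·(-1) + (-2)·(1)·(2) = -5, but T[1,1,1] = -3. The claim is false.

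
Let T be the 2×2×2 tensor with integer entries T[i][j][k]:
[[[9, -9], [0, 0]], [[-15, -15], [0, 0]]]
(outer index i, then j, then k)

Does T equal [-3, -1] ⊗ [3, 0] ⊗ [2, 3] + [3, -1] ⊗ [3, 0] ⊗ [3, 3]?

No

Reconstruct entry (0,0,1) from the claimed factors: Σₗ aₗ[0]bₗ[0]cₗ[1] = (-3)·(3)·(3) + (3)·(3)·(3) = 0, but T[0,0,1] = -9. The claim is false.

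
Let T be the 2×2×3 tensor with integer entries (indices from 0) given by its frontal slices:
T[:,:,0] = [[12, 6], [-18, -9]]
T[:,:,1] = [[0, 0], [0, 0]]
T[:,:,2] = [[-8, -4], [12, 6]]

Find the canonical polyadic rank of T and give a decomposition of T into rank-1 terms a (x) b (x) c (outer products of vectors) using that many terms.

rank(T) = 1

Lower bound: T ≠ 0 (e.g. T[0,0,0] = 12), so rank(T) ≥ 1.
Upper bound: if T = a (x) b (x) c then every fibre of T is a multiple of the corresponding factor, so read the factors off the fibres through the nonzero entry T[0,0,0] = 12.
The mode-1 fibre T[:,0,0] = [12, -18] gives a = (2, -3) (primitive direction); the mode-2 fibre T[0,:,0] = [12, 6] gives b = (2, 1); then c[k] = T[0,0,k] / (a[0]·b[0]) = [12, 0, -8] / 4 = (3, 0, -2).
Expanding (2, -3) (x) (2, 1) (x) (3, 0, -2) reproduces all 12 entries of T, so T = (2, -3) (x) (2, 1) (x) (3, 0, -2) and rank(T) ≤ 1.
These bounds meet, so rank(T) = 1.
Check entry T[1,0,1] = 0: (-3)·(2)·(0) = 0.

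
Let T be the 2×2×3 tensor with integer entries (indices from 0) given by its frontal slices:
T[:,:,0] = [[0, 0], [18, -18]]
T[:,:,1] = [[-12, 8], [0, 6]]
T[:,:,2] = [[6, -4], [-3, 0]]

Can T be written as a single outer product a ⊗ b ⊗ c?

The mode-1 unfolding of T (rows indexed by i, columns by (j,k) = (0,0), (0,1), (0,2), (1,0), (1,1), (1,2)) is [[0, -12, 6, 0, 8, -4], [18, 0, -3, -18, 6, 0]].
There the 2×2 minor on rows i ∈ {0, 1}, columns (j,k) ∈ {(0,0), (0,1)} is det [[0, -12], [18, 0]] = 216 ≠ 0, so this unfolding has rank ≥ 2; CP rank is at least every unfolding rank, so rank(T) ≥ 2.
In particular rank(T) ≥ 2 > 1, so T is not rank-1.

No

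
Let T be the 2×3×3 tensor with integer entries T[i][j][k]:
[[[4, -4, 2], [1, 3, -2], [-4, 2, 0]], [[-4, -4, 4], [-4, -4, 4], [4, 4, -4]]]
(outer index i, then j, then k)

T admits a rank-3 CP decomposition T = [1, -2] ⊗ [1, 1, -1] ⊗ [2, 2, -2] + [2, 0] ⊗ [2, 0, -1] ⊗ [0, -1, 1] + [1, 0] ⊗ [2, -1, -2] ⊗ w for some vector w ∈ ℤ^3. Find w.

Subtract the known terms from T to get the rank-1 residual R = [1, 0] ⊗ [2, -1, -2] ⊗ w, so R[i,j,k] = a[i]·b[j]·w[k]. Pick indices with nonzero a[0]·b[0] = (1)·(2) = 2. Only the fibre through (0,0,·) is needed: R[0,0,:] = T[0,0,:] − Σₗ aₗ[0]bₗ[0]cₗ = [4, -4, 2] − (1)·(1)·[2, 2, -2] − (2)·(2)·[0, -1, 1] = [2, -2, 0]. Then w[k] = R[0,0,k] / 2 for each k, giving w = [2, -2, 0] / 2 = [1, -1, 0].

w = [1, -1, 0]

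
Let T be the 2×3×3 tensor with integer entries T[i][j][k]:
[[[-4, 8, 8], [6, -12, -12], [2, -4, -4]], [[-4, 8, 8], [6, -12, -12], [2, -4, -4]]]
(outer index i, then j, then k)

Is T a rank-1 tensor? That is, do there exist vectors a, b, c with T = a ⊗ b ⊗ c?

Yes

If T = a ⊗ b ⊗ c then every fibre of T is a multiple of the corresponding factor, so read the factors off the fibres through the nonzero entry T[0,0,0] = -4.
The mode-1 fibre T[:,0,0] = [-4, -4] gives a = [1, 1] (primitive direction); the mode-2 fibre T[0,:,0] = [-4, 6, 2] gives b = [2, -3, -1]; then c[k] = T[0,0,k] / (a[0]·b[0]) = [-4, 8, 8] / 2 = [-2, 4, 4].
Expanding [1, 1] ⊗ [2, -3, -1] ⊗ [-2, 4, 4] reproduces all 18 entries of T, so T = [1, 1] ⊗ [2, -3, -1] ⊗ [-2, 4, 4] and rank(T) ≤ 1.
Equivalently every frontal slice T[:,:,k] is c[k] times the rank-1 matrix [1, 1] ⊗ [2, -3, -1]. So T has rank 1 (it is nonzero).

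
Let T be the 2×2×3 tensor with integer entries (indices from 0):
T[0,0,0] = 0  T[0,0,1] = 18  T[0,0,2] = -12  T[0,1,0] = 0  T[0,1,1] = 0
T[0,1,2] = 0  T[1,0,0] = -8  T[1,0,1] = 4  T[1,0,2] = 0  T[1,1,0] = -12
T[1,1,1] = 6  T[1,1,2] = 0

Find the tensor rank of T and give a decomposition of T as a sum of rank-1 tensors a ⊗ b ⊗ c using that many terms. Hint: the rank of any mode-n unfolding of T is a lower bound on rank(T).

Lower bound: the mode-2 unfolding of T (rows indexed by j, columns by (i,k) = (0,0), (0,1), (0,2), (1,0), (1,1), (1,2)) is [[0, 18, -12, -8, 4, 0], [0, 0, 0, -12, 6, 0]].
There the 2×2 minor on rows j ∈ {0, 1}, columns (i,k) ∈ {(0,1), (1,0)} is det [[18, -8], [0, -12]] = -216 ≠ 0, so this unfolding has rank ≥ 2; CP rank is at least every unfolding rank, so rank(T) ≥ 2. (Flattening ranks never certify an upper bound on CP rank; for that we must actually write T with 2 rank-1 terms.)
Upper bound — finding two terms. Write S_k = T[:,:,k] for the frontal slices: S₀ = [[0, 0], [-8, -12]], S₁ = [[18, 0], [4, 6]], S₂ = [[-12, 0], [0, 0]].
If T = a₁ ⊗ b₁ ⊗ c₁ + a₂ ⊗ b₂ ⊗ c₂ then each S_k = c₁[k]·a₁b₁ᵀ + c₂[k]·a₂b₂ᵀ. S₀ and S₁ are linearly independent, so a₁b₁ᵀ and a₂b₂ᵀ must span the same plane of matrices: they are the rank-1 matrices of the form x·S₀ + y·S₁.
det(x·S₀ + y·S₁) is −216·xy + 108·y² = (-108)·(2·x − y)(y), vanishing at (x:y) = (1:2) and (1:0).
M₁ = S₀ + 2·S₁ = [[36, 0], [0, 0]] = 36·(1, 0)(1, 0)ᵀ and M₂ = S₀ = [[0, 0], [-8, -12]] = (-4)·(0, 1)(2, 3)ᵀ, so take a₁ = (1, 0), b₁ = (1, 0), a₂ = (0, 1), b₂ = (2, 3).
Each slice is an integer combination of E₁ = a₁b₁ᵀ and E₂ = a₂b₂ᵀ: S₀ = −4·E₂, S₁ = 18·E₁ + 2·E₂, S₂ = −12·E₁; reading off coefficients, c₁ = (0, 18, -12) and c₂ = (-4, 2, 0).
Hence T = (1, 0) ⊗ (1, 0) ⊗ (0, 18, -12) + (0, 1) ⊗ (2, 3) ⊗ (-4, 2, 0), so rank(T) ≤ 2.
These bounds meet, so rank(T) = 2.

rank(T) = 2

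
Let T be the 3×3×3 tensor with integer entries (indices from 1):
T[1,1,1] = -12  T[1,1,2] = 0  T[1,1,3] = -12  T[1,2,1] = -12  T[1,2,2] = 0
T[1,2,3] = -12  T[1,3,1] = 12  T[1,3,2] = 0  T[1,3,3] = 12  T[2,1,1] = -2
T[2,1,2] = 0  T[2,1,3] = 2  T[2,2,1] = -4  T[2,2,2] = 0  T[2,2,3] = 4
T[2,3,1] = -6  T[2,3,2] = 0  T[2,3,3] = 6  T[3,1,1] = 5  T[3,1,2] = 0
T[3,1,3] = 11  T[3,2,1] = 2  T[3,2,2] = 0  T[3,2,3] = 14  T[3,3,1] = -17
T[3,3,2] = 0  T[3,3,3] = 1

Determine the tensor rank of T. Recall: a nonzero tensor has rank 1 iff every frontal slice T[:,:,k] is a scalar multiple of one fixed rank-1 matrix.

Lower bound: the mode-1 unfolding of T (rows indexed by i, columns by (j,k) = (1,1), (1,2), (1,3), (2,1), (2,2), (2,3), (3,1), (3,2), (3,3)) is [[-12, 0, -12, -12, 0, -12, 12, 0, 12], [-2, 0, 2, -4, 0, 4, -6, 0, 6], [5, 0, 11, 2, 0, 14, -17, 0, 1]].
There the 2×2 minor on rows i ∈ {1, 2}, columns (j,k) ∈ {(1,1), (1,3)} is det [[-12, -12], [-2, 2]] = -48 ≠ 0, so this unfolding has rank ≥ 2; CP rank is at least every unfolding rank, so rank(T) ≥ 2. (This is only a lower bound: in general the CP rank may exceed every unfolding rank, so we still need to exhibit 2 rank-1 terms summing to T.)
Upper bound — finding two terms. Write S_k = T[:,:,k] for the frontal slices: S₁ = [[-12, -12, 12], [-2, -4, -6], [5, 2, -17]], S₂ = [[0, 0, 0], [0, 0, 0], [0, 0, 0]], S₃ = [[-12, -12, 12], [2, 4, 6], [11, 14, 1]].
If T = a₁ ⊗ b₁ ⊗ c₁ + a₂ ⊗ b₂ ⊗ c₂ then each S_k = c₁[k]·a₁b₁ᵀ + c₂[k]·a₂b₂ᵀ. S₁ and S₃ are linearly independent, so a₁b₁ᵀ and a₂b₂ᵀ must span the same plane of matrices: they are the rank-1 matrices of the form x·S₁ + y·S₃.
The 2×2 minor of x·S₁ + y·S₃ on rows {1,2}, columns {1,2} is 24·x² − 24·y² = 24·(x − y)(x + y), vanishing at (x:y) = (1:1) and (1:-1).
M₁ = S₁ + S₃ = [[-24, -24, 24], [0, 0, 0], [16, 16, -16]] = (-8)·[3, 0, -2][1, 1, -1]ᵀ and M₂ = S₁ − S₃ = [[0, 0, 0], [-4, -8, -12], [-6, -12, -18]] = (-2)·[0, 2, 3][1, 2, 3]ᵀ, so take a₁ = [3, 0, -2], b₁ = [1, 1, -1], a₂ = [0, 2, 3], b₂ = [1, 2, 3].
Each slice is an integer combination of E₁ = a₁b₁ᵀ and E₂ = a₂b₂ᵀ: S₁ = −4·E₁ − E₂, S₂ = 0, S₃ = −4·E₁ + E₂; reading off coefficients, c₁ = [-4, 0, -4] and c₂ = [-1, 0, 1].
Hence T = [3, 0, -2] ⊗ [1, 1, -1] ⊗ [-4, 0, -4] + [0, 2, 3] ⊗ [1, 2, 3] ⊗ [-1, 0, 1], so rank(T) ≤ 2.
These bounds meet, so rank(T) = 2.

2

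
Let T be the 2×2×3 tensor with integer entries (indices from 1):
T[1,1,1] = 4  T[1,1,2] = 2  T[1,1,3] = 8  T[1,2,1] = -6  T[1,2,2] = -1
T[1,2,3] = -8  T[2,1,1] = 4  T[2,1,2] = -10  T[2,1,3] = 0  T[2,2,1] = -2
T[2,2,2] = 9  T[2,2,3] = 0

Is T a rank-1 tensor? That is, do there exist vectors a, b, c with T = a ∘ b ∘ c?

The mode-3 unfolding of T (rows indexed by k, columns by (i,j) = (1,1), (1,2), (2,1), (2,2)) is [[4, -6, 4, -2], [2, -1, -10, 9], [8, -8, 0, 0]].
There the 3×3 minor on rows k ∈ {1, 2, 3}, columns (i,j) ∈ {(1,1), (1,2), (2,1)} is det [[4, -6, 4], [2, -1, -10], [8, -8, 0]] = 128 ≠ 0, so this unfolding has rank ≥ 3; CP rank is at least every unfolding rank, so rank(T) ≥ 3.
In particular rank(T) ≥ 3 > 1, so T is not rank-1.

No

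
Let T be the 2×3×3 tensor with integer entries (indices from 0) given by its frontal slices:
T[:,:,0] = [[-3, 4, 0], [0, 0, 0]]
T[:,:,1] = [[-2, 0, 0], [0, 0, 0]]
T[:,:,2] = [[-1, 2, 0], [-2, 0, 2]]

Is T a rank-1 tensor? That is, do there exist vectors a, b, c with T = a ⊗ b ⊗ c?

No

The mode-2 unfolding of T (rows indexed by j, columns by (i,k) = (0,0), (0,1), (0,2), (1,0), (1,1), (1,2)) is [[-3, -2, -1, 0, 0, -2], [4, 0, 2, 0, 0, 0], [0, 0, 0, 0, 0, 2]].
There the 3×3 minor on rows j ∈ {0, 1, 2}, columns (i,k) ∈ {(0,0), (0,1), (1,2)} is det [[-3, -2, -2], [4, 0, 0], [0, 0, 2]] = 16 ≠ 0, so this unfolding has rank ≥ 3; CP rank is at least every unfolding rank, so rank(T) ≥ 3.
In particular rank(T) ≥ 3 > 1, so T is not rank-1.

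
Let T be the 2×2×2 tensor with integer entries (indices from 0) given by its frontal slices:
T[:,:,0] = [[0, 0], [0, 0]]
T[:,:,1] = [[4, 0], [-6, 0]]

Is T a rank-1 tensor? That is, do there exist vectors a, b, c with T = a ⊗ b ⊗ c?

If T = a ⊗ b ⊗ c then every fibre of T is a multiple of the corresponding factor, so read the factors off the fibres through the nonzero entry T[0,0,1] = 4.
The mode-1 fibre T[:,0,1] = [4, -6] gives a = [2, -3] (primitive direction); the mode-2 fibre T[0,:,1] = [4, 0] gives b = [1, 0]; then c[k] = T[0,0,k] / (a[0]·b[0]) = [0, 4] / 2 = [0, 2].
Expanding [2, -3] ⊗ [1, 0] ⊗ [0, 2] reproduces all 8 entries of T, so T = [2, -3] ⊗ [1, 0] ⊗ [0, 2] and rank(T) ≤ 1.
Equivalently every frontal slice T[:,:,k] is c[k] times the rank-1 matrix [2, -3] ⊗ [1, 0]. So T has rank 1 (it is nonzero).

Yes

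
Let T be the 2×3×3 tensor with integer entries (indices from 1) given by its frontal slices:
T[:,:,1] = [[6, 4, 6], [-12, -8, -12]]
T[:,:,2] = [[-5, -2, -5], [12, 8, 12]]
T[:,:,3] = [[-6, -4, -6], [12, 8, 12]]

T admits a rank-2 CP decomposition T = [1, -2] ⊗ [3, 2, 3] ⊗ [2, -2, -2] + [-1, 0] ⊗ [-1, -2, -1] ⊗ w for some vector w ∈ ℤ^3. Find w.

Subtract the known terms from T to get the rank-1 residual R = [-1, 0] ⊗ [-1, -2, -1] ⊗ w, so R[i,j,k] = a[i]·b[j]·w[k]. Pick indices with nonzero a[1]·b[1] = (-1)·(-1) = 1. Only the fibre through (1,1,·) is needed: R[1,1,:] = T[1,1,:] − Σₗ aₗ[1]bₗ[1]cₗ = [6, -5, -6] − (1)·(3)·[2, -2, -2] = [0, 1, 0]. Then w[k] = R[1,1,k] / 1 for each k, giving w = [0, 1, 0] / 1 = [0, 1, 0].

w = [0, 1, 0]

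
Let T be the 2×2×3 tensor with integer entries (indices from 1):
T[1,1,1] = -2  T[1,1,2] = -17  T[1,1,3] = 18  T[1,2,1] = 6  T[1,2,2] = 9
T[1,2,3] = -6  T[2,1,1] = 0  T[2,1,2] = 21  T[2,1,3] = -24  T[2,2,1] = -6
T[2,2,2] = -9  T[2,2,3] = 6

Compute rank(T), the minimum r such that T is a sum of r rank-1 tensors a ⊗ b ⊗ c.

Lower bound: the mode-2 unfolding of T (rows indexed by j, columns by (i,k) = (1,1), (1,2), (1,3), (2,1), (2,2), (2,3)) is [[-2, -17, 18, 0, 21, -24], [6, 9, -6, -6, -9, 6]].
There the 2×2 minor on rows j ∈ {1, 2}, columns (i,k) ∈ {(1,1), (1,2)} is det [[-2, -17], [6, 9]] = 84 ≠ 0, so this unfolding has rank ≥ 2; CP rank is at least every unfolding rank, so rank(T) ≥ 2. (This is only a lower bound: in general the CP rank may exceed every unfolding rank, so we still need to exhibit 2 rank-1 terms summing to T.)
Upper bound — finding two terms. Write S_k = T[:,:,k] for the frontal slices: S₁ = [[-2, 6], [0, -6]], S₂ = [[-17, 9], [21, -9]], S₃ = [[18, -6], [-24, 6]].
If T = a₁ ⊗ b₁ ⊗ c₁ + a₂ ⊗ b₂ ⊗ c₂ then each S_k = c₁[k]·a₁b₁ᵀ + c₂[k]·a₂b₂ᵀ. S₁ and S₂ are linearly independent, so a₁b₁ᵀ and a₂b₂ᵀ must span the same plane of matrices: they are the rank-1 matrices of the form x·S₁ + y·S₂.
det(x·S₁ + y·S₂) is 12·x² − 6·xy − 36·y² = 6·(2·x + 3·y)(x − 2·y), vanishing at (x:y) = (3:-2) and (2:1).
M₁ = 3·S₁ − 2·S₂ = [[28, 0], [-42, 0]] = 14·[2, -3][1, 0]ᵀ and M₂ = 2·S₁ + S₂ = [[-21, 21], [21, -21]] = (-21)·[1, -1][1, -1]ᵀ, so take a₁ = [2, -3], b₁ = [1, 0], a₂ = [1, -1], b₂ = [1, -1].
Each slice is an integer combination of E₁ = a₁b₁ᵀ and E₂ = a₂b₂ᵀ: S₁ = 2·E₁ − 6·E₂, S₂ = −4·E₁ − 9·E₂, S₃ = 6·E₁ + 6·E₂; reading off coefficients, c₁ = [2, -4, 6] and c₂ = [-6, -9, 6].
Hence T = [2, -3] ⊗ [1, 0] ⊗ [2, -4, 6] + [1, -1] ⊗ [1, -1] ⊗ [-6, -9, 6], so rank(T) ≤ 2.
These bounds meet, so rank(T) = 2.

2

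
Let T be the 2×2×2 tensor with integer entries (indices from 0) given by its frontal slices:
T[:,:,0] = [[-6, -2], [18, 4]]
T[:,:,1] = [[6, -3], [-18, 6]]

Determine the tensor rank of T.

2

Lower bound: the mode-2 unfolding of T (rows indexed by j, columns by (i,k) = (0,0), (0,1), (1,0), (1,1)) is [[-6, 6, 18, -18], [-2, -3, 4, 6]].
There the 2×2 minor on rows j ∈ {0, 1}, columns (i,k) ∈ {(0,0), (0,1)} is det [[-6, 6], [-2, -3]] = 30 ≠ 0, so this unfolding has rank ≥ 2; CP rank is at least every unfolding rank, so rank(T) ≥ 2. (Unfolding ranks only ever bound the CP rank from below — rank(T) can be strictly larger than all of them — so the matching upper bound has to come from an explicit 2-term decomposition.)
Upper bound — finding two terms. Write S_k = T[:,:,k] for the frontal slices: S₀ = [[-6, -2], [18, 4]], S₁ = [[6, -3], [-18, 6]].
If T = a₁ ⊗ b₁ ⊗ c₁ + a₂ ⊗ b₂ ⊗ c₂ then each S_k = c₁[k]·a₁b₁ᵀ + c₂[k]·a₂b₂ᵀ. S₀ and S₁ are linearly independent, so a₁b₁ᵀ and a₂b₂ᵀ must span the same plane of matrices: they are the rank-1 matrices of the form x·S₀ + y·S₁.
det(x·S₀ + y·S₁) is 12·x² + 6·xy − 18·y² = 6·(2·x + 3·y)(x − y), vanishing at (x:y) = (3:-2) and (1:1).
M₁ = 3·S₀ − 2·S₁ = [[-30, 0], [90, 0]] = (-30)·(1, -3)(1, 0)ᵀ and M₂ = S₀ + S₁ = [[0, -5], [0, 10]] = (-5)·(1, -2)(0, 1)ᵀ, so take a₁ = (1, -3), b₁ = (1, 0), a₂ = (1, -2), b₂ = (0, 1).
Each slice is an integer combination of E₁ = a₁b₁ᵀ and E₂ = a₂b₂ᵀ: S₀ = −6·E₁ − 2·E₂, S₁ = 6·E₁ − 3·E₂; reading off coefficients, c₁ = (-6, 6) and c₂ = (-2, -3).
Hence T = (1, -3) ⊗ (1, 0) ⊗ (-6, 6) + (1, -2) ⊗ (0, 1) ⊗ (-2, -3), so rank(T) ≤ 2.
These bounds meet, so rank(T) = 2.
Check entry T[0,0,0] = -6: (1)·(1)·(-6) + (1)·(0)·(-2) = -6.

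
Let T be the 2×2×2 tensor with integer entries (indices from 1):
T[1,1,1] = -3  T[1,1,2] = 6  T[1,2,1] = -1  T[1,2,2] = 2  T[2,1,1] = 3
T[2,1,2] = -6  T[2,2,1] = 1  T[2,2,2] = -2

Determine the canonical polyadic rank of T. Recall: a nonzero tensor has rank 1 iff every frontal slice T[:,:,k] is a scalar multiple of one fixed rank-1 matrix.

Lower bound: T ≠ 0 (e.g. T[1,1,1] = -3), so rank(T) ≥ 1.
Upper bound: if T = a ⊗ b ⊗ c then every fibre of T is a multiple of the corresponding factor, so read the factors off the fibres through the nonzero entry T[1,1,1] = -3.
The mode-1 fibre T[:,1,1] = [-3, 3] gives a = (1, -1) (primitive direction); the mode-2 fibre T[1,:,1] = [-3, -1] gives b = (3, 1); then c[k] = T[1,1,k] / (a[1]·b[1]) = [-3, 6] / 3 = (-1, 2).
Expanding (1, -1) ⊗ (3, 1) ⊗ (-1, 2) reproduces all 8 entries of T, so T = (1, -1) ⊗ (3, 1) ⊗ (-1, 2) and rank(T) ≤ 1.
These bounds meet, so rank(T) = 1.

1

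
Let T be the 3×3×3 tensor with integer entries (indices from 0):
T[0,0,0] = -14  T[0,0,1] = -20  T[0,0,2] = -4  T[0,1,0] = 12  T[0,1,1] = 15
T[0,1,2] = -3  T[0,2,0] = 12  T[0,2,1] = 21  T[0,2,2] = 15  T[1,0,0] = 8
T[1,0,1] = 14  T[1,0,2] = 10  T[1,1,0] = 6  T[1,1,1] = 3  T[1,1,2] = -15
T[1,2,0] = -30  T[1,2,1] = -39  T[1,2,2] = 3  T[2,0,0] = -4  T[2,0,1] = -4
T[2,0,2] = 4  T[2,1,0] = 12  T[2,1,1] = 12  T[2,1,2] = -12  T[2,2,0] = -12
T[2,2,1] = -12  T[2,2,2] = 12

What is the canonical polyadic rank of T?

Lower bound: the mode-2 unfolding of T (rows indexed by j, columns by (i,k) = (0,0), (0,1), (0,2), (1,0), (1,1), (1,2), (2,0), (2,1), (2,2)) is [[-14, -20, -4, 8, 14, 10, -4, -4, 4], [12, 15, -3, 6, 3, -15, 12, 12, -12], [12, 21, 15, -30, -39, 3, -12, -12, 12]].
There the 2×2 minor on rows j ∈ {0, 1}, columns (i,k) ∈ {(0,0), (0,1)} is det [[-14, -20], [12, 15]] = 30 ≠ 0, so this unfolding has rank ≥ 2; CP rank is at least every unfolding rank, so rank(T) ≥ 2. (This is only a lower bound: in general the CP rank may exceed every unfolding rank, so we still need to exhibit 2 rank-1 terms summing to T.)
Upper bound — finding two terms. Write S_k = T[:,:,k] for the frontal slices: S₀ = [[-14, 12, 12], [8, 6, -30], [-4, 12, -12]], S₁ = [[-20, 15, 21], [14, 3, -39], [-4, 12, -12]], S₂ = [[-4, -3, 15], [10, -15, 3], [4, -12, 12]].
If T = a₁ ⊗ b₁ ⊗ c₁ + a₂ ⊗ b₂ ⊗ c₂ then each S_k = c₁[k]·a₁b₁ᵀ + c₂[k]·a₂b₂ᵀ. S₀ and S₁ are linearly independent, so a₁b₁ᵀ and a₂b₂ᵀ must span the same plane of matrices: they are the rank-1 matrices of the form x·S₀ + y·S₁.
The 2×2 minor of x·S₀ + y·S₁ on rows {0,1}, columns {0,1} is −180·x² − 450·xy − 270·y² = (-90)·(2·x + 3·y)(x + y), vanishing at (x:y) = (3:-2) and (1:-1).
M₁ = 3·S₀ − 2·S₁ = [[-2, 6, -6], [-4, 12, -12], [-4, 12, -12]] = (-2)·[1, 2, 2][1, -3, 3]ᵀ and M₂ = S₀ − S₁ = [[6, -3, -9], [-6, 3, 9], [0, 0, 0]] = 3·[1, -1, 0][2, -1, -3]ᵀ, so take a₁ = [1, 2, 2], b₁ = [1, -3, 3], a₂ = [1, -1, 0], b₂ = [2, -1, -3].
Each slice is an integer combination of E₁ = a₁b₁ᵀ and E₂ = a₂b₂ᵀ: S₀ = −2·E₁ − 6·E₂, S₁ = −2·E₁ − 9·E₂, S₂ = 2·E₁ − 3·E₂; reading off coefficients, c₁ = [-2, -2, 2] and c₂ = [-6, -9, -3].
Hence T = [1, 2, 2] ⊗ [1, -3, 3] ⊗ [-2, -2, 2] + [1, -1, 0] ⊗ [2, -1, -3] ⊗ [-6, -9, -3], so rank(T) ≤ 2.
These bounds meet, so rank(T) = 2.

2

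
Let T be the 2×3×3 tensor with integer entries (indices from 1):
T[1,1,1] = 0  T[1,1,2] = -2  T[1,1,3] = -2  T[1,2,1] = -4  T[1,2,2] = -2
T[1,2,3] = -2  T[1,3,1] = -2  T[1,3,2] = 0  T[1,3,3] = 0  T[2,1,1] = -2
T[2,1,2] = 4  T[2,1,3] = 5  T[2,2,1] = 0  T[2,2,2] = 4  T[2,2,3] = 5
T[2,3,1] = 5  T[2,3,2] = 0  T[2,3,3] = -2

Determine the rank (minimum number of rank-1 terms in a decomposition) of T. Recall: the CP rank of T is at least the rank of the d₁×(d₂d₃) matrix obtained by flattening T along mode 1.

3

Lower bound: the mode-2 unfolding of T (rows indexed by j, columns by (i,k) = (1,1), (1,2), (1,3), (2,1), (2,2), (2,3)) is [[0, -2, -2, -2, 4, 5], [-4, -2, -2, 0, 4, 5], [-2, 0, 0, 5, 0, -2]].
There the 3×3 minor on rows j ∈ {1, 2, 3}, columns (i,k) ∈ {(1,1), (1,2), (2,1)} is det [[0, -2, -2], [-4, -2, 0], [-2, 0, 5]] = -32 ≠ 0, so this unfolding has rank ≥ 3; CP rank is at least every unfolding rank, so rank(T) ≥ 3. (This is only a lower bound: in general the CP rank may exceed every unfolding rank, so we still need to exhibit 3 rank-1 terms summing to T.)
Upper bound: T is a sum of 3 rank-1 terms, T = [0, 1] (x) [1, 1, -2] (x) [-2, 0, 1] + [1, -2] (x) [1, 1, 0] (x) [0, -2, -2] + [2, -1] (x) [0, 2, 1] (x) [-1, 0, 0] (written with every a and b primitive with positive leading entry and the scale carried by c; CP decompositions are not unique, and this one is verified by expanding entrywise), so rank(T) ≤ 3.
These bounds meet, so rank(T) = 3.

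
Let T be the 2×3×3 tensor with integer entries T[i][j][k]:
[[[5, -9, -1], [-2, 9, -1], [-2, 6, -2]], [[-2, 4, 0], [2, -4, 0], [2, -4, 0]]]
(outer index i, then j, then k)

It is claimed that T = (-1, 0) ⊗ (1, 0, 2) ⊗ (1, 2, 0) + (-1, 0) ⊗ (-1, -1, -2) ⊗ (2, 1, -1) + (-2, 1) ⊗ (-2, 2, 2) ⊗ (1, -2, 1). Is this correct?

No

Reconstruct entry (0,0,2) from the claimed factors: Σₗ aₗ[0]bₗ[0]cₗ[2] = (-1)·(1)·(0) + (-1)·(-1)·(-1) + (-2)·(-2)·(1) = 3, but T[0,0,2] = -1. The claim is false.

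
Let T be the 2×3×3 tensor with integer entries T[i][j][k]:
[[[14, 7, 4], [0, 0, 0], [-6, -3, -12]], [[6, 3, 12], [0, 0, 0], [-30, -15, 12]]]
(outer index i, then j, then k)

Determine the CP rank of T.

2

Lower bound: the mode-3 unfolding of T (rows indexed by k, columns by (i,j) = (0,0), (0,1), (0,2), (1,0), (1,1), (1,2)) is [[14, 0, -6, 6, 0, -30], [7, 0, -3, 3, 0, -15], [4, 0, -12, 12, 0, 12]].
There the 2×2 minor on rows k ∈ {0, 2}, columns (i,j) ∈ {(0,0), (0,2)} is det [[14, -6], [4, -12]] = -144 ≠ 0, so this unfolding has rank ≥ 2; CP rank is at least every unfolding rank, so rank(T) ≥ 2. (Unfolding ranks only ever bound the CP rank from below — rank(T) can be strictly larger than all of them — so the matching upper bound has to come from an explicit 2-term decomposition.)
Upper bound — finding two terms. Write S_k = T[:,:,k] for the frontal slices: S₀ = [[14, 0, -6], [6, 0, -30]], S₁ = [[7, 0, -3], [3, 0, -15]], S₂ = [[4, 0, -12], [12, 0, 12]].
If T = a₁ ∘ b₁ ∘ c₁ + a₂ ∘ b₂ ∘ c₂ then each S_k = c₁[k]·a₁b₁ᵀ + c₂[k]·a₂b₂ᵀ. S₀ and S₂ are linearly independent, so a₁b₁ᵀ and a₂b₂ᵀ must span the same plane of matrices: they are the rank-1 matrices of the form x·S₀ + y·S₂.
The 2×2 minor of x·S₀ + y·S₂ on rows {0,1}, columns {0,2} is −384·x² + 192·xy + 192·y² = (-192)·(x − y)(2·x + y), vanishing at (x:y) = (1:1) and (1:-2).
M₁ = S₀ + S₂ = [[18, 0, -18], [18, 0, -18]] = 18·(1, 1)(1, 0, -1)ᵀ and M₂ = S₀ − 2·S₂ = [[6, 0, 18], [-18, 0, -54]] = 6·(1, -3)(1, 0, 3)ᵀ, so take a₁ = (1, 1), b₁ = (1, 0, -1), a₂ = (1, -3), b₂ = (1, 0, 3).
Each slice is an integer combination of E₁ = a₁b₁ᵀ and E₂ = a₂b₂ᵀ: S₀ = 12·E₁ + 2·E₂, S₁ = 6·E₁ + E₂, S₂ = 6·E₁ − 2·E₂; reading off coefficients, c₁ = (12, 6, 6) and c₂ = (2, 1, -2).
Hence T = (1, 1) ∘ (1, 0, -1) ∘ (12, 6, 6) + (1, -3) ∘ (1, 0, 3) ∘ (2, 1, -2), so rank(T) ≤ 2.
These bounds meet, so rank(T) = 2.
Check entry T[0,0,1] = 7: (1)·(1)·(6) + (1)·(1)·(1) = 7.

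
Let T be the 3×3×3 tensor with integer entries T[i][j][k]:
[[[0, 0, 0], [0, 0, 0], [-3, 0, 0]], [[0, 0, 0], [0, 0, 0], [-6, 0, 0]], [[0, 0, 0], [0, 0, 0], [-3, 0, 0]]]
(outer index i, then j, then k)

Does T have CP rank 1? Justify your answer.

Yes

The mode-1 fibre T[:,2,0] = [-3, -6, -3] gives a = [1, 2, 1] (primitive direction); the mode-2 fibre T[0,:,0] = [0, 0, -3] gives b = [0, 0, 1]; then c[k] = T[0,2,k] / (a[0]·b[2]) = [-3, 0, 0] / 1 = [-3, 0, 0].
Expanding [1, 2, 1] ∘ [0, 0, 1] ∘ [-3, 0, 0] reproduces all 27 entries of T, so T = [1, 2, 1] ∘ [0, 0, 1] ∘ [-3, 0, 0] and rank(T) ≤ 1.
Equivalently every frontal slice T[:,:,k] is c[k] times the rank-1 matrix [1, 2, 1] ∘ [0, 0, 1]. So T has rank 1 (it is nonzero).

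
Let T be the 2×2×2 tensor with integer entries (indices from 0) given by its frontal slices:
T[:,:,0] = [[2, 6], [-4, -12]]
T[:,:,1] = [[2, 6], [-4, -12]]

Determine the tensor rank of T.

Lower bound: T ≠ 0 (e.g. T[0,0,0] = 2), so rank(T) ≥ 1.
Upper bound: if T = a ⊗ b ⊗ c then every fibre of T is a multiple of the corresponding factor, so read the factors off the fibres through the nonzero entry T[0,0,0] = 2.
The mode-1 fibre T[:,0,0] = [2, -4] gives a = (1, -2) (primitive direction); the mode-2 fibre T[0,:,0] = [2, 6] gives b = (1, 3); then c[k] = T[0,0,k] / (a[0]·b[0]) = [2, 2] / 1 = (2, 2).
Expanding (1, -2) ⊗ (1, 3) ⊗ (2, 2) reproduces all 8 entries of T, so T = (1, -2) ⊗ (1, 3) ⊗ (2, 2) and rank(T) ≤ 1.
These bounds meet, so rank(T) = 1.

1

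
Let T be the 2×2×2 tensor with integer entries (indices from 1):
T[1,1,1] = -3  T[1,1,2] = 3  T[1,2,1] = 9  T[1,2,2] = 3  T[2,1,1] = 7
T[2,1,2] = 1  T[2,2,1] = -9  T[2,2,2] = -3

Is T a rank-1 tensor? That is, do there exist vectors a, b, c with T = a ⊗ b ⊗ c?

The mode-1 unfolding of T (rows indexed by i, columns by (j,k) = (1,1), (1,2), (2,1), (2,2)) is [[-3, 3, 9, 3], [7, 1, -9, -3]].
There the 2×2 minor on rows i ∈ {1, 2}, columns (j,k) ∈ {(1,1), (1,2)} is det [[-3, 3], [7, 1]] = -24 ≠ 0, so this unfolding has rank ≥ 2; CP rank is at least every unfolding rank, so rank(T) ≥ 2.
In particular rank(T) ≥ 2 > 1, so T is not rank-1.

No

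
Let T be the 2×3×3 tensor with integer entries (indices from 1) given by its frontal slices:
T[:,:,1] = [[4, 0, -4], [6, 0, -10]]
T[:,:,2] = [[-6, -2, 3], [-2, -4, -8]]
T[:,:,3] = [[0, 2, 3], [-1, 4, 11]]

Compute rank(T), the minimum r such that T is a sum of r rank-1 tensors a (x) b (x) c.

Lower bound: the mode-2 unfolding of T (rows indexed by j, columns by (i,k) = (1,1), (1,2), (1,3), (2,1), (2,2), (2,3)) is [[4, -6, 0, 6, -2, -1], [0, -2, 2, 0, -4, 4], [-4, 3, 3, -10, -8, 11]].
There the 3×3 minor on rows j ∈ {1, 2, 3}, columns (i,k) ∈ {(1,1), (1,2), (2,1)} is det [[4, -6, 6], [0, -2, 0], [-4, 3, -10]] = 32 ≠ 0, so this unfolding has rank ≥ 3; CP rank is at least every unfolding rank, so rank(T) ≥ 3. (This is only a lower bound: in general the CP rank may exceed every unfolding rank, so we still need to exhibit 3 rank-1 terms summing to T.)
Upper bound: T is a sum of 3 rank-1 terms, T = (0, 1) (x) (1, 0, -2) (x) (4, 4, -4) + (1, 2) (x) (2, 2, 1) (x) (0, -1, 1) + (2, 1) (x) (1, 0, -1) (x) (2, -2, -1) (written with every a and b primitive with positive leading entry and the scale carried by c; CP decompositions are not unique, and this one is verified by expanding entrywise), so rank(T) ≤ 3.
These bounds meet, so rank(T) = 3.
Check entry T[2,2,3] = 4: (1)·(0)·(-4) + (2)·(2)·(1) + (1)·(0)·(-1) = 4.

3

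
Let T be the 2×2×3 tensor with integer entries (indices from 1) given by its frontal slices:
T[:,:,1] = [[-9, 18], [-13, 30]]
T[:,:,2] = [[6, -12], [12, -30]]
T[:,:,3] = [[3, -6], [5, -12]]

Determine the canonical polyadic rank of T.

Lower bound: the mode-3 unfolding of T (rows indexed by k, columns by (i,j) = (1,1), (1,2), (2,1), (2,2)) is [[-9, 18, -13, 30], [6, -12, 12, -30], [3, -6, 5, -12]].
There the 2×2 minor on rows k ∈ {1, 2}, columns (i,j) ∈ {(1,1), (2,1)} is det [[-9, -13], [6, 12]] = -30 ≠ 0, so this unfolding has rank ≥ 2; CP rank is at least every unfolding rank, so rank(T) ≥ 2. (Unfolding ranks only ever bound the CP rank from below — rank(T) can be strictly larger than all of them — so the matching upper bound has to come from an explicit 2-term decomposition.)
Upper bound — finding two terms. Write S_k = T[:,:,k] for the frontal slices: S₁ = [[-9, 18], [-13, 30]], S₂ = [[6, -12], [12, -30]], S₃ = [[3, -6], [5, -12]].
If T = a₁ ⊗ b₁ ⊗ c₁ + a₂ ⊗ b₂ ⊗ c₂ then each S_k = c₁[k]·a₁b₁ᵀ + c₂[k]·a₂b₂ᵀ. S₁ and S₂ are linearly independent, so a₁b₁ᵀ and a₂b₂ᵀ must span the same plane of matrices: they are the rank-1 matrices of the form x·S₁ + y·S₂.
det(x·S₁ + y·S₂) is −36·x² + 78·xy − 36·y² = (-6)·(2·x − 3·y)(3·x − 2·y), vanishing at (x:y) = (3:2) and (2:3).
M₁ = 3·S₁ + 2·S₂ = [[-15, 30], [-15, 30]] = (-15)·[1, 1][1, -2]ᵀ and M₂ = 2·S₁ + 3·S₂ = [[0, 0], [10, -30]] = 10·[0, 1][1, -3]ᵀ, so take a₁ = [1, 1], b₁ = [1, -2], a₂ = [0, 1], b₂ = [1, -3].
Each slice is an integer combination of E₁ = a₁b₁ᵀ and E₂ = a₂b₂ᵀ: S₁ = −9·E₁ − 4·E₂, S₂ = 6·E₁ + 6·E₂, S₃ = 3·E₁ + 2·E₂; reading off coefficients, c₁ = [-9, 6, 3] and c₂ = [-4, 6, 2].
Hence T = [1, 1] ⊗ [1, -2] ⊗ [-9, 6, 3] + [0, 1] ⊗ [1, -3] ⊗ [-4, 6, 2], so rank(T) ≤ 2.
These bounds meet, so rank(T) = 2.
Check entry T[1,2,2] = -12: (1)·(-2)·(6) + (0)·(-3)·(6) = -12.

2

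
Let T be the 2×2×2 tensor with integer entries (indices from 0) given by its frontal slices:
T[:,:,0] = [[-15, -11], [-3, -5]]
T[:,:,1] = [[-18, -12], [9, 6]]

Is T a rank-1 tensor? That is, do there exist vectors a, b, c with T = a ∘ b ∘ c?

No

The mode-2 unfolding of T (rows indexed by j, columns by (i,k) = (0,0), (0,1), (1,0), (1,1)) is [[-15, -18, -3, 9], [-11, -12, -5, 6]].
There the 2×2 minor on rows j ∈ {0, 1}, columns (i,k) ∈ {(0,0), (0,1)} is det [[-15, -18], [-11, -12]] = -18 ≠ 0, so this unfolding has rank ≥ 2; CP rank is at least every unfolding rank, so rank(T) ≥ 2.
In particular rank(T) ≥ 2 > 1, so T is not rank-1.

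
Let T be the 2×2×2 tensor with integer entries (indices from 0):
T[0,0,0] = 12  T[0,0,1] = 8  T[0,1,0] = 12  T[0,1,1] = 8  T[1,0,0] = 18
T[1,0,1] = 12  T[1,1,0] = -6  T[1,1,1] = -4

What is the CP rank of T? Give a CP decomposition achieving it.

rank(T) = 2

Lower bound: the mode-1 unfolding of T (rows indexed by i, columns by (j,k) = (0,0), (0,1), (1,0), (1,1)) is [[12, 8, 12, 8], [18, 12, -6, -4]].
There the 2×2 minor on rows i ∈ {0, 1}, columns (j,k) ∈ {(0,0), (1,0)} is det [[12, 12], [18, -6]] = -288 ≠ 0, so this unfolding has rank ≥ 2; CP rank is at least every unfolding rank, so rank(T) ≥ 2. (Unfolding ranks only ever bound the CP rank from below — rank(T) can be strictly larger than all of them — so the matching upper bound has to come from an explicit 2-term decomposition.)
Upper bound — finding two terms. Every mode-3 slice of T is a multiple of one matrix: T[:,:,k] = c[k]·M with c = [3, 2] and M = [[4, 4], [6, -2]] (rows indexed by i, columns by j). So it suffices to write M as a sum of two rank-1 matrices.
Splitting M by its rows (i = 0, 1), M = [1, 0][4, 4]ᵀ + [0, 1][6, -2]ᵀ.
Hence T = [1, 0] ∘ [4, 4] ∘ [3, 2] + [0, 1] ∘ [6, -2] ∘ [3, 2], so rank(T) ≤ 2.
These bounds meet, so rank(T) = 2.
Check entry T[0,0,0] = 12: (1)·(4)·(3) + (0)·(6)·(3) = 12.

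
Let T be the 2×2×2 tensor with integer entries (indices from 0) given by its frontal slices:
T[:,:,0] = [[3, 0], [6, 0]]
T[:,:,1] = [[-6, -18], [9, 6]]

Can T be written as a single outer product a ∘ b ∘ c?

No

The mode-2 unfolding of T (rows indexed by j, columns by (i,k) = (0,0), (0,1), (1,0), (1,1)) is [[3, -6, 6, 9], [0, -18, 0, 6]].
There the 2×2 minor on rows j ∈ {0, 1}, columns (i,k) ∈ {(0,0), (0,1)} is det [[3, -6], [0, -18]] = -54 ≠ 0, so this unfolding has rank ≥ 2; CP rank is at least every unfolding rank, so rank(T) ≥ 2.
In particular rank(T) ≥ 2 > 1, so T is not rank-1.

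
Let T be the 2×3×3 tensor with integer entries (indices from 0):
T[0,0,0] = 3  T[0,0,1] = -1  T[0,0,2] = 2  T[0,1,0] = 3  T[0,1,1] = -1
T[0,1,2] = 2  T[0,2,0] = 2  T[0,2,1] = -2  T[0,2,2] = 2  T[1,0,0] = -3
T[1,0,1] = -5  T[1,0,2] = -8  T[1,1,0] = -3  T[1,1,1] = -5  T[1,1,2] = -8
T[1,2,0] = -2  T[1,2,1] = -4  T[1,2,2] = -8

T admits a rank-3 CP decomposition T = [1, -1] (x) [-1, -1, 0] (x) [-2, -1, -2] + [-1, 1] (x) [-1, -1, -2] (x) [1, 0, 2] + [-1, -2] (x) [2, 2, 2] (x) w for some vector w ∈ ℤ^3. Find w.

Subtract the known terms from T to get the rank-1 residual R = [-1, -2] (x) [2, 2, 2] (x) w, so R[i,j,k] = a[i]·b[j]·w[k]. Pick indices with nonzero a[0]·b[0] = (-1)·(2) = -2. Only the fibre through (0,0,·) is needed: R[0,0,:] = T[0,0,:] − Σₗ aₗ[0]bₗ[0]cₗ = [3, -1, 2] − (1)·(-1)·[-2, -1, -2] − (-1)·(-1)·[1, 0, 2] = [0, -2, -2]. Then w[k] = R[0,0,k] / -2 for each k, giving w = [0, -2, -2] / -2 = [0, 1, 1].

w = [0, 1, 1]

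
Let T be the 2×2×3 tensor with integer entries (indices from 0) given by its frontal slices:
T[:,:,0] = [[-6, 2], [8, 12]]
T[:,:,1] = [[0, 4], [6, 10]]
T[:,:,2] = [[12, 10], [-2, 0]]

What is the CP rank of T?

Lower bound: the mode-3 unfolding of T (rows indexed by k, columns by (i,j) = (0,0), (0,1), (1,0), (1,1)) is [[-6, 2, 8, 12], [0, 4, 6, 10], [12, 10, -2, 0]].
There the 3×3 minor on rows k ∈ {0, 1, 2}, columns (i,j) ∈ {(0,0), (0,1), (1,0)} is det [[-6, 2, 8], [0, 4, 6], [12, 10, -2]] = 168 ≠ 0, so this unfolding has rank ≥ 3; CP rank is at least every unfolding rank, so rank(T) ≥ 3. (This is only a lower bound: in general the CP rank may exceed every unfolding rank, so we still need to exhibit 3 rank-1 terms summing to T.)
Upper bound: T is a sum of 3 rank-1 terms, T = (1, 0) ⊗ (1, -1) ⊗ (-2, 0, 2) + (1, 1) ⊗ (1, 2) ⊗ (4, 4, 2) + (2, -1) ⊗ (1, 1) ⊗ (-4, -2, 4) (written with every a and b primitive with positive leading entry and the scale carried by c; CP decompositions are not unique, and this one is verified by expanding entrywise), so rank(T) ≤ 3.
These bounds meet, so rank(T) = 3.
Check entry T[0,1,2] = 10: (1)·(-1)·(2) + (1)·(2)·(2) + (2)·(1)·(4) = 10.

3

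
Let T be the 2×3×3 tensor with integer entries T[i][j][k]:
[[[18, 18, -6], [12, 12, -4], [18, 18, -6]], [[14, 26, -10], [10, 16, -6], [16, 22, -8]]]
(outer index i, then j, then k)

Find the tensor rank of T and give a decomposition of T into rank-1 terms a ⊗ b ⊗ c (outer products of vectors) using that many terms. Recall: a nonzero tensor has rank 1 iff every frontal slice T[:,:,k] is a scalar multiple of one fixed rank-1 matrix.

Lower bound: in the mode-1 unfolding of T (rows indexed by i, columns by (j,k)) the 2×2 minor on rows i ∈ {0, 1}, columns (j,k) ∈ {(0,0), (0,1)} is det [[18, 18], [14, 26]] = 216 ≠ 0, so that unfolding has rank ≥ 2 and hence rank(T) ≥ 2 (CP rank is at least every unfolding rank, though it can be larger).
Upper bound: with S_k = T[:,:,k], the two rank-1 terms a₁b₁ᵀ, a₂b₂ᵀ are the rank-1 members of the pencil x·S₀ + y·S₁.
The 2×2 minor of x·S₀ + y·S₁ on rows {0,1}, columns {0,1} is 12·x² − 12·xy − 24·y² = 12·(x − 2·y)(x + y), vanishing at (x:y) = (2:1) and (1:-1).
M₁ = 2·S₀ + S₁ = [[54, 36, 54], [54, 36, 54]] = 18·[1, 1][3, 2, 3]ᵀ and M₂ = S₀ − S₁ = [[0, 0, 0], [-12, -6, -6]] = (-6)·[0, 1][2, 1, 1]ᵀ, so take a₁ = [1, 1], b₁ = [3, 2, 3], a₂ = [0, 1], b₂ = [2, 1, 1].
Each slice is an integer combination of E₁ = a₁b₁ᵀ and E₂ = a₂b₂ᵀ: S₀ = 6·E₁ − 2·E₂, S₁ = 6·E₁ + 4·E₂, S₂ = −2·E₁ − 2·E₂; reading off coefficients, c₁ = [6, 6, -2] and c₂ = [-2, 4, -2].
Hence T = [1, 1] ⊗ [3, 2, 3] ⊗ [6, 6, -2] + [0, 1] ⊗ [2, 1, 1] ⊗ [-2, 4, -2], so rank(T) ≤ 2.
These bounds meet, so rank(T) = 2.

rank(T) = 2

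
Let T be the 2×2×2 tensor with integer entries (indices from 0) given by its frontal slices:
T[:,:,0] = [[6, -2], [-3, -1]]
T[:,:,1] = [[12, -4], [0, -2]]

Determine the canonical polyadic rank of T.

2

Lower bound: the mode-2 unfolding of T (rows indexed by j, columns by (i,k) = (0,0), (0,1), (1,0), (1,1)) is [[6, 12, -3, 0], [-2, -4, -1, -2]].
There the 2×2 minor on rows j ∈ {0, 1}, columns (i,k) ∈ {(0,0), (1,0)} is det [[6, -3], [-2, -1]] = -12 ≠ 0, so this unfolding has rank ≥ 2; CP rank is at least every unfolding rank, so rank(T) ≥ 2. (Unfolding ranks only ever bound the CP rank from below — rank(T) can be strictly larger than all of them — so the matching upper bound has to come from an explicit 2-term decomposition.)
Upper bound — finding two terms. Write S_k = T[:,:,k] for the frontal slices: S₀ = [[6, -2], [-3, -1]], S₁ = [[12, -4], [0, -2]].
If T = a₁ ⊗ b₁ ⊗ c₁ + a₂ ⊗ b₂ ⊗ c₂ then each S_k = c₁[k]·a₁b₁ᵀ + c₂[k]·a₂b₂ᵀ. S₀ and S₁ are linearly independent, so a₁b₁ᵀ and a₂b₂ᵀ must span the same plane of matrices: they are the rank-1 matrices of the form x·S₀ + y·S₁.
det(x·S₀ + y·S₁) is −12·x² − 36·xy − 24·y² = (-12)·(x + 2·y)(x + y), vanishing at (x:y) = (2:-1) and (1:-1).
M₁ = 2·S₀ − S₁ = [[0, 0], [-6, 0]] = (-6)·[0, 1][1, 0]ᵀ and M₂ = S₀ − S₁ = [[-6, 2], [-3, 1]] = −[2, 1][3, -1]ᵀ, so take a₁ = [0, 1], b₁ = [1, 0], a₂ = [2, 1], b₂ = [3, -1].
Each slice is an integer combination of E₁ = a₁b₁ᵀ and E₂ = a₂b₂ᵀ: S₀ = −6·E₁ + E₂, S₁ = −6·E₁ + 2·E₂; reading off coefficients, c₁ = [-6, -6] and c₂ = [1, 2].
Hence T = [0, 1] ⊗ [1, 0] ⊗ [-6, -6] + [2, 1] ⊗ [3, -1] ⊗ [1, 2], so rank(T) ≤ 2.
These bounds meet, so rank(T) = 2.
Check entry T[0,0,1] = 12: (0)·(1)·(-6) + (2)·(3)·(2) = 12.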